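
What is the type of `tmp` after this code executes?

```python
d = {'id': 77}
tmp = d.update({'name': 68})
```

dict.update() returns None

NoneType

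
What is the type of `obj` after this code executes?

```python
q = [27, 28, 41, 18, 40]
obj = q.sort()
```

list.sort() returns None (sorts in place)

NoneType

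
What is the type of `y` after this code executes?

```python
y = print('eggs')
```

print() returns None

NoneType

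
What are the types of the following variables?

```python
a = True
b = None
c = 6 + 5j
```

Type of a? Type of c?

a is bool; c is complex

bool, complex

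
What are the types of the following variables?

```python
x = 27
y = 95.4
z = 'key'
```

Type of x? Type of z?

x is int; z is str

int, str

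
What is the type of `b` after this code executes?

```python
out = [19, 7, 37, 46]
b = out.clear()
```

list.clear() returns None

NoneType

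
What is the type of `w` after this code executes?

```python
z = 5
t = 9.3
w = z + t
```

int + float returns float (5 + 9.3 = 14.3)

float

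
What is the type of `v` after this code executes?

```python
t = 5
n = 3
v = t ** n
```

int ** positive int returns int (5 ** 3 = 125)

int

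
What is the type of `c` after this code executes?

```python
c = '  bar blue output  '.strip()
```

str.strip() returns str

str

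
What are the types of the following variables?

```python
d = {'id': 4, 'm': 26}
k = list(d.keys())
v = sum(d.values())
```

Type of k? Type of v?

list(...) returns list; sum of int values returns int

list, int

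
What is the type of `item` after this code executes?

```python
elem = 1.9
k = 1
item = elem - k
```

float - int returns float (1.9 - 1 = 0.9)

float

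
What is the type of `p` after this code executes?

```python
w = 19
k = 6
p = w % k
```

int % int returns int (19 % 6 = 1)

int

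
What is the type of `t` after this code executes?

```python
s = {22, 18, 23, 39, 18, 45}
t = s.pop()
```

Popping from a set of ints returns int

int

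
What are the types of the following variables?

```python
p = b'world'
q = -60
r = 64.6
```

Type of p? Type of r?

p is bytes; r is float

bytes, float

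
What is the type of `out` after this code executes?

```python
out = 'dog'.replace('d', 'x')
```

str.replace() returns str

str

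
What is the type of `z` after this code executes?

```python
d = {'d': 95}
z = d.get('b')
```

dict.get() returns None when key 'b' is not found and no default given

NoneType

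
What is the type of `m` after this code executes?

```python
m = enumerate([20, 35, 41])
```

enumerate() returns an enumerate iterator object

enumerate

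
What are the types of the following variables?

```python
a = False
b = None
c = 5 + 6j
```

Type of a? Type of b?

a is bool; b is NoneType

bool, NoneType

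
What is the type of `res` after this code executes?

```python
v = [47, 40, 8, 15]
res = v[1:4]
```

Slicing a list always returns a list

list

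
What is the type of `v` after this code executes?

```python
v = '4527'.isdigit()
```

str.isdigit() returns bool

bool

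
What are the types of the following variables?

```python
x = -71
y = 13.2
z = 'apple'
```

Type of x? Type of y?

x is int; y is float

int, float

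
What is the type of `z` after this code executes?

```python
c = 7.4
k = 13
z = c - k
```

float - int returns float (7.4 - 13 = -5.6)

float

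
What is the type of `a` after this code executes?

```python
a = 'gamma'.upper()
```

str.upper() returns str

str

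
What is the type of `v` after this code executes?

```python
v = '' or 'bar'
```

'or' returns first truthy value ('bar', which is str)

str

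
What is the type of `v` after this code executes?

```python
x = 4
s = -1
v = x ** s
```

int ** negative int returns float

float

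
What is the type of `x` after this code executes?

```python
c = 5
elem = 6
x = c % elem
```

int % int returns int (5 % 6 = 5)

int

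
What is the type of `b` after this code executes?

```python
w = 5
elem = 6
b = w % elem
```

int % int returns int (5 % 6 = 5)

int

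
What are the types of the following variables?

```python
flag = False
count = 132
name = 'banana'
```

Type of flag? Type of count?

flag is bool; count is int

bool, int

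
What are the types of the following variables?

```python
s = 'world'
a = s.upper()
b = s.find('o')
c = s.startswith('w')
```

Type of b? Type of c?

str.find() returns int; str.startswith() returns bool

int, bool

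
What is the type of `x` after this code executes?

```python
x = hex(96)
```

hex() returns str representation

str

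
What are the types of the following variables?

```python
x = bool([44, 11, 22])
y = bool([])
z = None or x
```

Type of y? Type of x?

bool() returns bool; bool() returns bool

bool, bool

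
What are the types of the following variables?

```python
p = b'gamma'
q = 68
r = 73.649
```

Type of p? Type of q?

p is bytes; q is int

bytes, int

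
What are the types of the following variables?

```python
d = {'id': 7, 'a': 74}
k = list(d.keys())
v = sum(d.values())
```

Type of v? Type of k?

sum of int values returns int; list(...) returns list

int, list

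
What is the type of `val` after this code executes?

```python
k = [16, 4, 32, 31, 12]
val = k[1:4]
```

Slicing a list always returns a list

list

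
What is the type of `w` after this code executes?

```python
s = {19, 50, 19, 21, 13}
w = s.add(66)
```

set.add() returns None (mutates in place)

NoneType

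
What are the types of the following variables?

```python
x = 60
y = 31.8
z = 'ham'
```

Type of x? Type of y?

x is int; y is float

int, float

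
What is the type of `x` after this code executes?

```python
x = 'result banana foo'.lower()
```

str.lower() returns str

str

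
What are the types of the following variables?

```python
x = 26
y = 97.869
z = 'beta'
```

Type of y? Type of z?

y is float; z is str

float, str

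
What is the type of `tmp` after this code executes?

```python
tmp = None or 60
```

'or' with None returns the other value (60, int)

int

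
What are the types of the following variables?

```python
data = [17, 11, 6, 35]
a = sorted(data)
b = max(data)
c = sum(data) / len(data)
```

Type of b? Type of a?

max of ints returns int; sorted() returns list

int, list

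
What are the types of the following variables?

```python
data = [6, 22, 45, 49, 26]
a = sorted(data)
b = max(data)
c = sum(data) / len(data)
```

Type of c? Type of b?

int / int returns float; max of ints returns int

float, int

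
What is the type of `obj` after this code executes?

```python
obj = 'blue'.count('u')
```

str.count() returns int

int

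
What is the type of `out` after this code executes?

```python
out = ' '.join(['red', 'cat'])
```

str.join() returns str

str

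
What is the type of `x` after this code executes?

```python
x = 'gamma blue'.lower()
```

str.lower() returns str

str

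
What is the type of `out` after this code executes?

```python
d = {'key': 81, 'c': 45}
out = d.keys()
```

.keys() returns a dict_keys view object

dict_keys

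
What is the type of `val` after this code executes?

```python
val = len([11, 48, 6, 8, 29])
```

len() always returns int

int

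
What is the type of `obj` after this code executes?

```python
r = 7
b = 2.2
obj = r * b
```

int * float returns float (7 * 2.2 = 15.4)

float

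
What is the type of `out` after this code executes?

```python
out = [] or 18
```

'or' returns first truthy value (18, which is int)

int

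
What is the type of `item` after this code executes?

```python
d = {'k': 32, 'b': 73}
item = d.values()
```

.values() returns a dict_values view object

dict_values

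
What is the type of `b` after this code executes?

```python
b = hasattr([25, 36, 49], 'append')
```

hasattr() returns bool

bool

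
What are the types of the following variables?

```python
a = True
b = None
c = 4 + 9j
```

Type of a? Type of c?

a is bool; c is complex

bool, complex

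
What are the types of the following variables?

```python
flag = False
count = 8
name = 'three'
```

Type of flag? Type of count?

flag is bool; count is int

bool, int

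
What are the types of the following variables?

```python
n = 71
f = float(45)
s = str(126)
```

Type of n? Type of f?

n is int; f is float

int, float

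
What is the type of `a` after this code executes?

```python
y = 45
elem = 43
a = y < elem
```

Comparison operators return bool

bool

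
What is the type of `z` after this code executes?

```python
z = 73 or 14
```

'or' returns the first truthy value (73, which is int)

int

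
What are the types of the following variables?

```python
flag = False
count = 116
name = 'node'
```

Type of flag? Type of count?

flag is bool; count is int

bool, int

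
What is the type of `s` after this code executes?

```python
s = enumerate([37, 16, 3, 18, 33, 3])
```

enumerate() returns an enumerate iterator object

enumerate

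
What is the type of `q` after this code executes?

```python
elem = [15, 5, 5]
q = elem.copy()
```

list.copy() returns list

list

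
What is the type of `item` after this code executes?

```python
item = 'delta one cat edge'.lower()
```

str.lower() returns str

str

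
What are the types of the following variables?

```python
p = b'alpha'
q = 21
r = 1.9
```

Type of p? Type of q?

p is bytes; q is int

bytes, int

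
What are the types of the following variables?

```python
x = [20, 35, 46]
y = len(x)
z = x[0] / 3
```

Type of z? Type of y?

int / int returns float; len() returns int

float, int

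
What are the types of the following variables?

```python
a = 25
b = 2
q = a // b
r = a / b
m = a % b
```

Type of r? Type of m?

int / int returns float; int % int returns int

float, int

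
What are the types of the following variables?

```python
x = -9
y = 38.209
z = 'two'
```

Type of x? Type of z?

x is int; z is str

int, str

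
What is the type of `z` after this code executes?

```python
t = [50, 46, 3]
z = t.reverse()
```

list.reverse() returns None

NoneType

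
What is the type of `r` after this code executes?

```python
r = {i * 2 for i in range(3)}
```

A set comprehension {expr for x in iterable} produces a set

set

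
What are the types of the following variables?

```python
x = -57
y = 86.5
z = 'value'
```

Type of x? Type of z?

x is int; z is str

int, str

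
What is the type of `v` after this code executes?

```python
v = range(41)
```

range() returns a range object

range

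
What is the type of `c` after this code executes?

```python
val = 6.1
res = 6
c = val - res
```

float - int returns float (6.1 - 6 = 0.1)

float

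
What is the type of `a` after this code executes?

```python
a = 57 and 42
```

'and' returns the last value when all truthy (42, which is int)

int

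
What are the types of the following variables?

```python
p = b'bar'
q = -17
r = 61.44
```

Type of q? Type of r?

q is int; r is float

int, float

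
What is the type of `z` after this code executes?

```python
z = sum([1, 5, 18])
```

sum() of ints returns int

int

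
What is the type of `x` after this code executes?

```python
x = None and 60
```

'and' returns first falsy value (None)

NoneType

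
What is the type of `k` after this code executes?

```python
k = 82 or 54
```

'or' returns the first truthy value (82, which is int)

int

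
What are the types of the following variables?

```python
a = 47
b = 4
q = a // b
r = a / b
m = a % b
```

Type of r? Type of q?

int / int returns float; int // int returns int

float, int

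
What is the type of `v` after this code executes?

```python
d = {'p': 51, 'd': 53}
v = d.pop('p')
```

dict.pop() returns the value (int)

int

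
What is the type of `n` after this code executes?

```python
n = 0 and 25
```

'and' returns the first falsy value (0, which is int)

int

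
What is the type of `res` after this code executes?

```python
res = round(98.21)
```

round() with no ndigits arg returns int

int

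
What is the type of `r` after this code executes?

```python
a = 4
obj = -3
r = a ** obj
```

int ** negative int returns float

float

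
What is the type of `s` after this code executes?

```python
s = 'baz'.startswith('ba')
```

str.startswith() returns bool

bool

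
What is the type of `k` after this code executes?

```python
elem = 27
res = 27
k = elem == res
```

Equality comparison returns bool

bool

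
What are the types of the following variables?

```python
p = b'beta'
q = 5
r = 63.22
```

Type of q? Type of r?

q is int; r is float

int, float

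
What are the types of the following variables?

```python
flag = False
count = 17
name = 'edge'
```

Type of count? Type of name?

count is int; name is str

int, str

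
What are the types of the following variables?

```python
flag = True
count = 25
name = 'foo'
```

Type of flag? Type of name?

flag is bool; name is str

bool, str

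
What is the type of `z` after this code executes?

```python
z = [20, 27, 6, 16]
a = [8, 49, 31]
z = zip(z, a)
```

zip() returns a zip iterator object

zip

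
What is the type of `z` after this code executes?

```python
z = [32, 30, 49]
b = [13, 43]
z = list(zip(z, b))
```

list(zip(...)) returns a list of tuples

list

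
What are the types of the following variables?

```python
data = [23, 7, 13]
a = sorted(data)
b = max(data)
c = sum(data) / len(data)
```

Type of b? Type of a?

max of ints returns int; sorted() returns list

int, list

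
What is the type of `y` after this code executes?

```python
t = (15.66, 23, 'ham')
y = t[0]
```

Index 0 of tuple is 15.66 which is float

float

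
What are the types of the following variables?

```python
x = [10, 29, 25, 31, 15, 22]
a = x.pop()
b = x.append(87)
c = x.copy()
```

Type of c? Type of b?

list.copy() returns list; list.append() returns None

list, NoneType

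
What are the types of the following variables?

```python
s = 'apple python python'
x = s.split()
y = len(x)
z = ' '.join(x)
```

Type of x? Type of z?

str.split() returns list; str.join() returns str

list, str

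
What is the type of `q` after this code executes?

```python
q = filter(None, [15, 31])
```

filter() returns a filter iterator object

filter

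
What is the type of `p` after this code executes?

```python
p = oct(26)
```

oct() returns str representation

str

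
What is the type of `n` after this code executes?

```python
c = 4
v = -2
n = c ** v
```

int ** negative int returns float

float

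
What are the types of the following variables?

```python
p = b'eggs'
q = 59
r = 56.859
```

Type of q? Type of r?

q is int; r is float

int, float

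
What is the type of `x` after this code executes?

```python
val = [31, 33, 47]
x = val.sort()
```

list.sort() returns None (sorts in place)

NoneType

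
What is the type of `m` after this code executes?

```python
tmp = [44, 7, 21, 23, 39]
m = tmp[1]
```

Indexing a list of ints returns int (tmp[1] = 7)

int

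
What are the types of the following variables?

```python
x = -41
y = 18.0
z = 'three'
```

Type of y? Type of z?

y is float; z is str

float, str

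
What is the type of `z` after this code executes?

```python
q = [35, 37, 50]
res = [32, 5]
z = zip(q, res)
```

zip() returns a zip iterator object

zip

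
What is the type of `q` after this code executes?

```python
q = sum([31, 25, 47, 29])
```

sum() of ints returns int

int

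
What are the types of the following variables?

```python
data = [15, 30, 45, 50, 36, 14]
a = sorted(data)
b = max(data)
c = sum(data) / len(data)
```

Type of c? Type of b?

int / int returns float; max of ints returns int

float, int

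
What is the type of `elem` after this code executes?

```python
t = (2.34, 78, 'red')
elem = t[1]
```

Index 1 of tuple is 78 which is int

int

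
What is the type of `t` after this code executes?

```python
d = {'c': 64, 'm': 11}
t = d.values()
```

.values() returns a dict_values view object

dict_values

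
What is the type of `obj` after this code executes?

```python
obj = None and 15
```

'and' returns first falsy value (None)

NoneType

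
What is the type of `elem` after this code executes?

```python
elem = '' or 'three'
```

'or' returns first truthy value ('three', which is str)

str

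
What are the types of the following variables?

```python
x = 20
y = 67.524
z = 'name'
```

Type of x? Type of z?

x is int; z is str

int, str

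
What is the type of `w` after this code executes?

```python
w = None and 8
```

'and' returns first falsy value (None)

NoneType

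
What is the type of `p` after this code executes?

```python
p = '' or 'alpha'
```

'or' returns first truthy value ('alpha', which is str)

str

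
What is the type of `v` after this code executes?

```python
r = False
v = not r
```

'not' always returns bool

bool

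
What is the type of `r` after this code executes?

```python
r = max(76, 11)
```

max() of ints returns int

int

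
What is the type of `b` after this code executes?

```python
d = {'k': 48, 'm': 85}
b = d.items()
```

dict.items() returns a dict_items view

dict_items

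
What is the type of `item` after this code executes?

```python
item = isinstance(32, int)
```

isinstance() returns bool

bool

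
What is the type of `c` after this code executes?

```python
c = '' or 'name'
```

'or' returns first truthy value ('name', which is str)

str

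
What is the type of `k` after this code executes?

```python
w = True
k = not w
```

'not' always returns bool

bool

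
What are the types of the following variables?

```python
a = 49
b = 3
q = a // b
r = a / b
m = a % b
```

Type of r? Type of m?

int / int returns float; int % int returns int

float, int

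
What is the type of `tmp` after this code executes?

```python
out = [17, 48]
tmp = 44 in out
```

'in' operator returns bool

bool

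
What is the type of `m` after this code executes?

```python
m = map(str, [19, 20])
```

map() returns a map iterator object

map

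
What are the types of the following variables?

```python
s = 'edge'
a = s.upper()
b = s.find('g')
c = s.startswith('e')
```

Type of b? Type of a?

str.find() returns int; str.upper() returns str

int, str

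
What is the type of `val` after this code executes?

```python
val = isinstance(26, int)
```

isinstance() returns bool

bool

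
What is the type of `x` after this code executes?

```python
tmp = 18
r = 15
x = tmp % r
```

int % int returns int (18 % 15 = 3)

int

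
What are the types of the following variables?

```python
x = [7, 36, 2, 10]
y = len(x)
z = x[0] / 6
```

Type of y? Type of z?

len() returns int; int / int returns float

int, float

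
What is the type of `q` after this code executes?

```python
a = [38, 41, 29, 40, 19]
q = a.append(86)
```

list.append() returns None (mutates in place)

NoneType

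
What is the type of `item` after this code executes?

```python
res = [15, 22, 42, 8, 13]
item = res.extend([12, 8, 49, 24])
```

list.extend() returns None

NoneType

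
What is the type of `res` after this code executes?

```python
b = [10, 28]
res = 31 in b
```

'in' operator returns bool

bool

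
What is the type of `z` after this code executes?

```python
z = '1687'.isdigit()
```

str.isdigit() returns bool

bool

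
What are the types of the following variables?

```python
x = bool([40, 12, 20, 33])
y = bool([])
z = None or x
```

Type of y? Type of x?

bool() returns bool; bool() returns bool

bool, bool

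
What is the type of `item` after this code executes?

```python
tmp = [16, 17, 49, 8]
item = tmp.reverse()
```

list.reverse() returns None

NoneType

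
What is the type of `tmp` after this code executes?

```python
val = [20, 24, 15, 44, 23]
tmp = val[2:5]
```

Slicing a list always returns a list

list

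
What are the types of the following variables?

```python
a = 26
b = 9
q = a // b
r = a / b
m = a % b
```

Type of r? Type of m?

int / int returns float; int % int returns int

float, int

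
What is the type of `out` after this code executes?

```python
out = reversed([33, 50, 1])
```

reversed() on a list returns a list_reverseiterator

list_reverseiterator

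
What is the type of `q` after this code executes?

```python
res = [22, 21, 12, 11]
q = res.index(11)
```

list.index() returns int

int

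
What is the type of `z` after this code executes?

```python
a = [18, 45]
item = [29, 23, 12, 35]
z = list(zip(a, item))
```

list(zip(...)) returns a list of tuples

list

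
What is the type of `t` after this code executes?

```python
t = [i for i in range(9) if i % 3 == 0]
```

A list comprehension [...] produces a list

list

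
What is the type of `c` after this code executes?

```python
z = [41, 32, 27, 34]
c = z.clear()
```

list.clear() returns None

NoneType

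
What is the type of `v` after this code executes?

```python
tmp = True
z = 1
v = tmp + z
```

bool + int returns int (True is 1, so 1 + 1 = 2)

int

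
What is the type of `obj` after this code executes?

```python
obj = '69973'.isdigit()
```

str.isdigit() returns bool

bool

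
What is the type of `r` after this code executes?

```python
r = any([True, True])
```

any() returns bool

bool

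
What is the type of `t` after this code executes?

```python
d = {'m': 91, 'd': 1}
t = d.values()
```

.values() returns a dict_values view object

dict_values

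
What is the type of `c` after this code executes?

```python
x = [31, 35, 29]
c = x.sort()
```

list.sort() returns None (sorts in place)

NoneType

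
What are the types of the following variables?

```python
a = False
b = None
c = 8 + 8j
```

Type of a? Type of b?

a is bool; b is NoneType

bool, NoneType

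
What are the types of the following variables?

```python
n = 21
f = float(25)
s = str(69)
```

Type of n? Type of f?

n is int; f is float

int, float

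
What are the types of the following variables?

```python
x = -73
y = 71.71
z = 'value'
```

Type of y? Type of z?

y is float; z is str

float, str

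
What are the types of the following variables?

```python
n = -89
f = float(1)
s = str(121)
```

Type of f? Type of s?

f is float; s is str

float, str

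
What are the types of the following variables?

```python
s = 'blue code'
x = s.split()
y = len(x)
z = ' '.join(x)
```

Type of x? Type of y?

str.split() returns list; len() returns int

list, int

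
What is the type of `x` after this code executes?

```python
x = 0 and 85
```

'and' returns the first falsy value (0, which is int)

int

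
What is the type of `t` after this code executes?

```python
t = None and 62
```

'and' returns first falsy value (None)

NoneType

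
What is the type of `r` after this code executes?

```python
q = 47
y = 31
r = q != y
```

Comparison operators return bool

bool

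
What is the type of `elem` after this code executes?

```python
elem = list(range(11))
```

list(range(...)) returns list

list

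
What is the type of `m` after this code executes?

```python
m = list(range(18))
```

list(range(...)) returns list

list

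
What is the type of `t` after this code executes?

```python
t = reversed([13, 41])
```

reversed() on a list returns a list_reverseiterator

list_reverseiterator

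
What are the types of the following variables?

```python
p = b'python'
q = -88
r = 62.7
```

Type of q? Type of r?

q is int; r is float

int, float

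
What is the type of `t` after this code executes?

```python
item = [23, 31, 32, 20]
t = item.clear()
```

list.clear() returns None

NoneType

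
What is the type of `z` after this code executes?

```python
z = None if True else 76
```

Ternary: condition is True, if branch (None) taken → NoneType

NoneType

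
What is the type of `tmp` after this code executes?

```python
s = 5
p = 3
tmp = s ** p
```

int ** positive int returns int (5 ** 3 = 125)

int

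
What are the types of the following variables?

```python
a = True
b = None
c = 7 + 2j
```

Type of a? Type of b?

a is bool; b is NoneType

bool, NoneType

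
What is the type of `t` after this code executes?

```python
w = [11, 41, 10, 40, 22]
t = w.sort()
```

list.sort() returns None (sorts in place)

NoneType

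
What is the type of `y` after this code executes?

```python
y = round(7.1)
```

round() with no ndigits arg returns int

int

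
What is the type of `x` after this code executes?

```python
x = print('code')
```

print() returns None

NoneType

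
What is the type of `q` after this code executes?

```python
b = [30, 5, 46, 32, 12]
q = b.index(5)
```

list.index() returns int

int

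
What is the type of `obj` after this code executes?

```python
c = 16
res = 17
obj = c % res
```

int % int returns int (16 % 17 = 16)

int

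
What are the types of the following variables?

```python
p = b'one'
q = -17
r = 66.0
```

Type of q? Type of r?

q is int; r is float

int, float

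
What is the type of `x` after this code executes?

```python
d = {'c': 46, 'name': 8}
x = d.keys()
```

.keys() returns a dict_keys view object

dict_keys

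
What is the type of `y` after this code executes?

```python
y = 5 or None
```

'or' returns first truthy value (5, int)

int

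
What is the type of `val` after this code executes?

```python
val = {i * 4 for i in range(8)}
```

A set comprehension {expr for x in iterable} produces a set

set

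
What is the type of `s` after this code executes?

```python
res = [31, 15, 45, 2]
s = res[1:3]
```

Slicing a list always returns a list

list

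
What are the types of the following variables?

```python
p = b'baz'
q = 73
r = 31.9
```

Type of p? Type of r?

p is bytes; r is float

bytes, float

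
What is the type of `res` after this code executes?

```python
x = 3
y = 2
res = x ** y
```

int ** positive int returns int (3 ** 2 = 9)

int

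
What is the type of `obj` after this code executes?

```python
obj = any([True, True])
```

any() returns bool

bool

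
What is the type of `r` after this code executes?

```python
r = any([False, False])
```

any() returns bool

bool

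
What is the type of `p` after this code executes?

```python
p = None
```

None has type NoneType

NoneType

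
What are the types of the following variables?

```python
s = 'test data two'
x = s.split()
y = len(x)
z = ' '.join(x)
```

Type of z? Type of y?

str.join() returns str; len() returns int

str, int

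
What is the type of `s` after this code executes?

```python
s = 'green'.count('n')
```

str.count() returns int

int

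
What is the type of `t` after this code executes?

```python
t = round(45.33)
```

round() with no ndigits arg returns int

int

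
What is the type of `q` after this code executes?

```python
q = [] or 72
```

'or' returns first truthy value (72, which is int)

int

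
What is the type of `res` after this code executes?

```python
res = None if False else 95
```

Ternary: condition is False, else branch (95) taken → int

int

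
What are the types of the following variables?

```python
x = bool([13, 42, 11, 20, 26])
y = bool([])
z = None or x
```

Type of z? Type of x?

None or <bool> returns the bool; bool() returns bool

bool, bool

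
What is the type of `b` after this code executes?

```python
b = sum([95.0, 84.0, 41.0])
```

sum() of floats returns float

float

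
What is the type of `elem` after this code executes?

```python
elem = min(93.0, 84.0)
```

min() of floats returns float

float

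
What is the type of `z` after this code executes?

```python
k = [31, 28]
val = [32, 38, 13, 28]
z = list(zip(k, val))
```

list(zip(...)) returns a list of tuples

list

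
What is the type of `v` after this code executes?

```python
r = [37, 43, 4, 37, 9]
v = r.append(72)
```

list.append() returns None (mutates in place)

NoneType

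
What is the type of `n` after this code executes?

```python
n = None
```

None has type NoneType

NoneType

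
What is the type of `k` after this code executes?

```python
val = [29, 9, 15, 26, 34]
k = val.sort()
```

list.sort() returns None (sorts in place)

NoneType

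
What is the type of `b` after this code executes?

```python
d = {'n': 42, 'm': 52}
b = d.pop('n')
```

dict.pop() returns the value (int)

int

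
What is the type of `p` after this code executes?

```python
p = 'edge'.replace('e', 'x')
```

str.replace() returns str

str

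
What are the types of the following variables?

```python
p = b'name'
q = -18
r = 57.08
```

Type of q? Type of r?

q is int; r is float

int, float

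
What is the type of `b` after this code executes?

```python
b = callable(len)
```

callable() returns bool

bool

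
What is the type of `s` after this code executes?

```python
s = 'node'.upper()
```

str.upper() returns str

str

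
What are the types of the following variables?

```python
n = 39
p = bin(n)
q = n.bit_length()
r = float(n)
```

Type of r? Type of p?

float() returns float; bin() returns str

float, str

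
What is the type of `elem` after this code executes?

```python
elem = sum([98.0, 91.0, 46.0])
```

sum() of floats returns float

float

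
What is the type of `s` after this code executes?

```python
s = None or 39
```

'or' with None returns the other value (39, int)

int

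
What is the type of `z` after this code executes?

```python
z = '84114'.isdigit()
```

str.isdigit() returns bool

bool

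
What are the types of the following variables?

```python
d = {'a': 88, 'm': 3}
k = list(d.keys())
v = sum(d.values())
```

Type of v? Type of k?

sum of int values returns int; list(...) returns list

int, list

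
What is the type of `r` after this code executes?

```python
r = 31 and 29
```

'and' returns the last value when all truthy (29, which is int)

int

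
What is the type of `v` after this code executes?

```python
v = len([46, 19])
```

len() always returns int

int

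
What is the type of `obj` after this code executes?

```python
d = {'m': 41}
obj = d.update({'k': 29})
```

dict.update() returns None

NoneType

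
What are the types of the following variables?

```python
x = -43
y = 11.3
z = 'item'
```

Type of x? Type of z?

x is int; z is str

int, str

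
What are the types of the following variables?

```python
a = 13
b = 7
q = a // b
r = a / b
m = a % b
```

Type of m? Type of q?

int % int returns int; int // int returns int

int, int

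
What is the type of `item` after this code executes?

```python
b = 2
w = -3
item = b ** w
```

int ** negative int returns float

float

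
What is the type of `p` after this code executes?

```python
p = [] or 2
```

'or' returns first truthy value (2, which is int)

int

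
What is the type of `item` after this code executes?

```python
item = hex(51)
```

hex() returns str representation

str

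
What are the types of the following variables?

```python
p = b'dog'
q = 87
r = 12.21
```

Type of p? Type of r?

p is bytes; r is float

bytes, float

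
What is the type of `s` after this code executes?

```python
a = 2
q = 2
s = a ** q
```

int ** positive int returns int (2 ** 2 = 4)

int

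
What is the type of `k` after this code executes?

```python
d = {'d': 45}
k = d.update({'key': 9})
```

dict.update() returns None

NoneType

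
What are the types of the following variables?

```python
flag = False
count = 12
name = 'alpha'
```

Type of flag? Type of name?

flag is bool; name is str

bool, str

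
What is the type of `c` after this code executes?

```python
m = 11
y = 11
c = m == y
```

Equality comparison returns bool

bool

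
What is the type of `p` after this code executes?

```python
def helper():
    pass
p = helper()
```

A function with no return statement returns None

NoneType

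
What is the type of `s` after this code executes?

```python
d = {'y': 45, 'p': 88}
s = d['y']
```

Accessing dict[str, int] with key 'y' returns int value 45

int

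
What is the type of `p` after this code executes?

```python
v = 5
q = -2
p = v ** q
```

int ** negative int returns float

float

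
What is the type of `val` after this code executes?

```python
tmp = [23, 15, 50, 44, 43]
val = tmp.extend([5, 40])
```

list.extend() returns None

NoneType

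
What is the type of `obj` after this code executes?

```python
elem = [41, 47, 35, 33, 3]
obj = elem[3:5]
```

Slicing a list always returns a list

list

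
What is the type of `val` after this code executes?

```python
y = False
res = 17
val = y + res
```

bool + int returns int (False is 0, so 0 + 17 = 17)

int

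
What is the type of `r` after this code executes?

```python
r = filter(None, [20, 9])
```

filter() returns a filter iterator object

filter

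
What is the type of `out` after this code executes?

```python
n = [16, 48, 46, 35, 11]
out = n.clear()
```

list.clear() returns None

NoneType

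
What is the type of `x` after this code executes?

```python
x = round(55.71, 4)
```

round() with ndigits arg returns float

float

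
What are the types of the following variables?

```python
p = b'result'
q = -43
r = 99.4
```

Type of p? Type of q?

p is bytes; q is int

bytes, int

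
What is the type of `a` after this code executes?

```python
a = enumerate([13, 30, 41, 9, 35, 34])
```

enumerate() returns an enumerate iterator object

enumerate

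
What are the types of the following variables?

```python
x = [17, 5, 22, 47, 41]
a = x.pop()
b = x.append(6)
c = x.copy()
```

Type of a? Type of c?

list.pop() returns the element (int); list.copy() returns list

int, list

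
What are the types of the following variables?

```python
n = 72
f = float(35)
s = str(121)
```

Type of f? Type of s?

f is float; s is str

float, str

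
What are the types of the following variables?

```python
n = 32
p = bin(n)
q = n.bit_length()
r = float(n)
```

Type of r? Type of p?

float() returns float; bin() returns str

float, str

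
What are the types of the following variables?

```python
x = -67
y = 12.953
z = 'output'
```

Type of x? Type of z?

x is int; z is str

int, str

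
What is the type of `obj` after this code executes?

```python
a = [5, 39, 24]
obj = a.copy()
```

list.copy() returns list

list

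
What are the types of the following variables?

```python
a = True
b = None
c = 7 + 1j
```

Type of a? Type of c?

a is bool; c is complex

bool, complex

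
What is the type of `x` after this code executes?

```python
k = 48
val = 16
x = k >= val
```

Comparison operators return bool

bool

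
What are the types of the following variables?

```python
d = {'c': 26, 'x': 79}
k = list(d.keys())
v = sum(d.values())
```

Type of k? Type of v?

list(...) returns list; sum of int values returns int

list, int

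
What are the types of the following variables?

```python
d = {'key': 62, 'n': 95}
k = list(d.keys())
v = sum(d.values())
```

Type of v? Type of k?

sum of int values returns int; list(...) returns list

int, list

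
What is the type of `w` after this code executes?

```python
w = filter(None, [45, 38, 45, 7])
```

filter() returns a filter iterator object

filter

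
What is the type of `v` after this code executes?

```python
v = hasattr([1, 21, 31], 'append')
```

hasattr() returns bool

bool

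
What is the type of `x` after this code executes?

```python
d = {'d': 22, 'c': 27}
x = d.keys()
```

.keys() returns a dict_keys view object

dict_keys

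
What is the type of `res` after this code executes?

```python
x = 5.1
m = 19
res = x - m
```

float - int returns float (5.1 - 19 = -13.9)

float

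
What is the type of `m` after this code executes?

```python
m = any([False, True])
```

any() returns bool

bool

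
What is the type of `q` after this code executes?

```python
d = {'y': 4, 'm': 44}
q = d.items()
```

dict.items() returns a dict_items view

dict_items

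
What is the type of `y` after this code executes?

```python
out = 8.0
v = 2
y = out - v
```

float - int returns float (8.0 - 2 = 6.0)

float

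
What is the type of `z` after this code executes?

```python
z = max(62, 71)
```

max() of ints returns int

int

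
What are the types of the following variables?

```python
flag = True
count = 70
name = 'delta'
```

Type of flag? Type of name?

flag is bool; name is str

bool, str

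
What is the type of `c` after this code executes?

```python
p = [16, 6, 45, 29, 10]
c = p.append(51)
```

list.append() returns None (mutates in place)

NoneType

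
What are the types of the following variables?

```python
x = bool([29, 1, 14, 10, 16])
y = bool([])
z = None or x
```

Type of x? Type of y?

bool() returns bool; bool() returns bool

bool, bool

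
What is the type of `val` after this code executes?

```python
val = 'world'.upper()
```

str.upper() returns str

str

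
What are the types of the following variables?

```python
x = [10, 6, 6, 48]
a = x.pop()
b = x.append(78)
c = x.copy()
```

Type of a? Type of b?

list.pop() returns the element (int); list.append() returns None

int, NoneType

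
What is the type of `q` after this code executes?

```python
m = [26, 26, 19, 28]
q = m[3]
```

Indexing a list of ints returns int (m[3] = 28)

int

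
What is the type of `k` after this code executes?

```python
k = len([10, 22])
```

len() always returns int

int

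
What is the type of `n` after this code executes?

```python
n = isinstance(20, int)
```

isinstance() returns bool

bool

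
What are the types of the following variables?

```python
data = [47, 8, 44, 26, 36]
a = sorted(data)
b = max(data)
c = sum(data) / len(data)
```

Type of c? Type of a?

int / int returns float; sorted() returns list

float, list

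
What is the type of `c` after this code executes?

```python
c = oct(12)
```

oct() returns str representation

str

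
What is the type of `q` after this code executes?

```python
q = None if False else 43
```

Ternary: condition is False, else branch (43) taken → int

int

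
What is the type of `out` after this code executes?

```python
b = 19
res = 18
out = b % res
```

int % int returns int (19 % 18 = 1)

int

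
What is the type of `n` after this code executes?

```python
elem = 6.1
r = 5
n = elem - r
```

float - int returns float (6.1 - 5 = 1.1)

float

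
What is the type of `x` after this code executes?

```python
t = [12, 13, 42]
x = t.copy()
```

list.copy() returns list

list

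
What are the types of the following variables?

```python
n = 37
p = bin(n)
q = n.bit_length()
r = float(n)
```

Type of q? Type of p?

int.bit_length() returns int; bin() returns str

int, str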